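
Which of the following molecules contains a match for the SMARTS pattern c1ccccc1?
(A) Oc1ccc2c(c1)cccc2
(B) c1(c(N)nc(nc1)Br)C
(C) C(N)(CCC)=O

A

c1ccccc1 describes six aromatic carbons in a ring (a benzene ring).
(A) contains the required atom environment, so the pattern matches.
(B) has a methyl group (-CH3) but no six-membered all-carbon aromatic ring is present.
(C) has a methyl group (-CH3) but no six-membered all-carbon aromatic ring is present.
So the answer is (A).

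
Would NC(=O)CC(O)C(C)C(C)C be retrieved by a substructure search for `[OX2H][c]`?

The pattern [OX2H][c] describes a hydroxyl oxygen attached to an aromatic carbon — a phenol.
The closest candidate here is a hydroxyl group (-OH), but the -OH is on an aliphatic carbon, not an aromatic c. No other fragment satisfies the full query, so there is no match.

No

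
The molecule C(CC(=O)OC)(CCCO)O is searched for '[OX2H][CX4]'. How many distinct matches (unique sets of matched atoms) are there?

2

[OX2H][CX4] is the SMARTS for an aliphatic alcohol: a hydroxyl oxygen bound to an sp3 (X4) carbon.
The molecule carries 2 separate instances of a hydroxyl group (-OH) meeting every constraint; each maps to a distinct set of atoms, giving 2 matches.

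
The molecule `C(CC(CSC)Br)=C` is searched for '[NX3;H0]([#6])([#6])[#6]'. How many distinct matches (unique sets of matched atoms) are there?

0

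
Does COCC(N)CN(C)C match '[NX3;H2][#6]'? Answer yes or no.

Yes

The pattern [NX3;H2][#6] describes a trivalent nitrogen with two H attached to carbon — a primary amine.
The molecule carries a primary amino group (-NH2), whose atoms satisfy every constraint of the query, so the pattern matches.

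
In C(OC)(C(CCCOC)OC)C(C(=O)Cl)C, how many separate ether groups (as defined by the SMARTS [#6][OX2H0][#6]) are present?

[#6][OX2H0][#6] is the SMARTS for an ether: an aliphatic oxygen bridging two carbons with no H on the oxygen.
The molecule carries 3 separate instances of a methoxy ether (-OCH3) meeting every constraint; each maps to a distinct set of atoms, giving 3 matches.

3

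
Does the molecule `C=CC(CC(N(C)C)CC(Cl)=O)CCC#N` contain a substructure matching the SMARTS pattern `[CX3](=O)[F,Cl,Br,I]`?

Yes

The pattern [CX3](=O)[F,Cl,Br,I] describes a carbonyl carbon bonded to a halogen — an acyl halide.
The molecule carries an acyl chloride (-C(=O)Cl), whose atoms satisfy every constraint of the query, so the pattern matches.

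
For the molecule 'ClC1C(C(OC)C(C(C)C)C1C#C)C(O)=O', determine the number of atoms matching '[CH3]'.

3

Check the 16 heavy atoms by environment: 7× C (H1) → no; 2× C (H0) → no; 2× O (H0) → no; 1× O (H1) → no; 1× Cl (H0) → no; 3× C (H3) → match.
That gives 3 matching atoms.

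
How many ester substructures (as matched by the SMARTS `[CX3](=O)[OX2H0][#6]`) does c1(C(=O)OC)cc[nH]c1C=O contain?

1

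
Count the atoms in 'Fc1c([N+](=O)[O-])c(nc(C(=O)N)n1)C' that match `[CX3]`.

The query [CX3] means: C with X3: aliphatic carbon with exactly 3 total connections.
Check the 14 heavy atoms by environment: 2× n (aromatic, X2) → no; 4× c (aromatic, X3) → no; 1× F (X1) → no; 1× N (charge +1, X3) → no; 1× O (charge -1, X1) → no; 2× O (X1) → no; 1× C (X4) → no; 1× C (X3) → match; 1× N (X3) → no.
That gives 1 matching atom.

1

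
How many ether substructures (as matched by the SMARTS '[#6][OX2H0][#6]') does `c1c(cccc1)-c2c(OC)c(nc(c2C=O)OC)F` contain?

2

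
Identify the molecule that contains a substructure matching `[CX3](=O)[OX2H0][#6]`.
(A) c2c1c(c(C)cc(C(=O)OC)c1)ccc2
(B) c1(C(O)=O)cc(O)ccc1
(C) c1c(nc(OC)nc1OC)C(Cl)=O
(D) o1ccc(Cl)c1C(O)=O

[CX3](=O)[OX2H0][#6] describes a carbonyl carbon bonded to an oxygen that is itself bonded to carbon (no H on that O) (an ester).
(A) contains a methyl-ester group (-C(=O)OCH3), which satisfies every atom and bond constraint.
(B) has a carboxylic acid group (-C(=O)OH) but the singly-bonded O carries H (OX2H1, not H0).
(C) has a methoxy ether (-OCH3) but the ether oxygen is not adjacent to a C=O carbon.
(D) has a carboxylic acid group (-C(=O)OH) but the singly-bonded O carries H (OX2H1, not H0).
So the answer is (A).

A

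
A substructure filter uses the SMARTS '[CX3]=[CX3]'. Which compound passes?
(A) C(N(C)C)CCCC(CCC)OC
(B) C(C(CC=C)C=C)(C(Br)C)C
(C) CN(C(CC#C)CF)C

B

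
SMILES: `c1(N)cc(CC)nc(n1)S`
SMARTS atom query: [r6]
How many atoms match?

6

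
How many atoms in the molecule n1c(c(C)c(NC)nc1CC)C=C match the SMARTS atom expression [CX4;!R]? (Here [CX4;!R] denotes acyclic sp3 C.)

4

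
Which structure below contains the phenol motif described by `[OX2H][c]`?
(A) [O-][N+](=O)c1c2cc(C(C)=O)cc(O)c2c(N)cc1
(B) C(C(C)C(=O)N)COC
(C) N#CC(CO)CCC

A

[OX2H][c] describes a hydroxyl oxygen attached to an aromatic carbon (a phenol).
(A) contains a hydroxyl group (-OH), which satisfies every atom and bond constraint.
(B) has a methoxy ether (-OCH3) but the oxygen has H0, not H1.
(C) has a hydroxyl group (-OH) but the -OH is on an aliphatic carbon, not an aromatic c.
So the answer is (A).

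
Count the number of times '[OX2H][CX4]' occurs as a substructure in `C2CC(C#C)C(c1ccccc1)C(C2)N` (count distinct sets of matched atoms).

0

[OX2H][CX4] is the SMARTS for an aliphatic alcohol: a hydroxyl oxygen bound to an sp3 (X4) carbon.
No fragment in the molecule satisfies every constraint, giving 0 matches.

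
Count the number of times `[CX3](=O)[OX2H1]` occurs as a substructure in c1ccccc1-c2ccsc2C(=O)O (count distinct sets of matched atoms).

[CX3](=O)[OX2H1] is the SMARTS for a carboxylic acid: an sp2 carbon double-bonded to O and single-bonded to an -OH oxygen.
Exactly one fragment in the molecule meets all constraints, giving 1 match.

1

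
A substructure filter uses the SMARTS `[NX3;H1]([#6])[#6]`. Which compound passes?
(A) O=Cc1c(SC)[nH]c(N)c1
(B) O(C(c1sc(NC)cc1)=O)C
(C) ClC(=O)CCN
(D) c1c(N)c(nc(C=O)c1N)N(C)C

B

[NX3;H1]([#6])[#6] describes a trivalent nitrogen with one H, bonded to two carbons (a secondary amine).
(A) has a primary amino group (-NH2) but the nitrogen has H2 and only one carbon neighbour.
(B) contains an N-methylamino group (-NHCH3), which satisfies every atom and bond constraint.
(C) has a primary amino group (-NH2) but the nitrogen has H2 and only one carbon neighbour.
(D) has a primary amino group (-NH2) but the nitrogen has H2 and only one carbon neighbour.
So the answer is (B).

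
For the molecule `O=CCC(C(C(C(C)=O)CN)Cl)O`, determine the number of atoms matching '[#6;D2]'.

The query [#6;D2] means: any carbon bonded to exactly two heavy atoms.
Check the 13 heavy atoms by environment: 3× C (D2) → match; 4× C (D3) → no; 1× Cl (D1) → no; 1× N (D1) → no; 3× O (D1) → no; 1× C (D1) → no.
That gives 3 matching atoms.

3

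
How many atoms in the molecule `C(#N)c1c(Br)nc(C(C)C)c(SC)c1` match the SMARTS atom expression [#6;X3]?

5

The query [#6;X3] means: any carbon (aromatic or not) with three total connections.
Check the 14 heavy atoms by environment: 1× n (aromatic, X2) → no; 5× c (aromatic, X3) → match; 1× C (X2) → no; 1× N (X1) → no; 1× S (X2) → no; 4× C (X4) → no; 1× Br (X1) → no.
That gives 5 matching atoms.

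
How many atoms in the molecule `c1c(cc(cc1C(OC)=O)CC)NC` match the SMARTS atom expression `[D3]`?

Check the 14 heavy atoms by environment: 3× c (aromatic, D3) → match; 3× c (aromatic, D2) → no; 1× C (D2) → no; 3× C (D1) → no; 1× C (D3) → match; 1× O (D1) → no; 1× O (D2) → no; 1× N (D2) → no.
Summing the matching environments: 3 + 1 = 4 matching atoms.

4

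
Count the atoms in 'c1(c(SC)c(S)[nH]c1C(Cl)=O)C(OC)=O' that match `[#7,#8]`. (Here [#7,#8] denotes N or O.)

4

Check the 15 heavy atoms by environment: 1× n (aromatic) → match; 4× c (aromatic) → no; 2× S → no; 4× C → no; 3× O → match; 1× Cl → no.
Summing the matching environments: 1 + 3 = 4 matching atoms.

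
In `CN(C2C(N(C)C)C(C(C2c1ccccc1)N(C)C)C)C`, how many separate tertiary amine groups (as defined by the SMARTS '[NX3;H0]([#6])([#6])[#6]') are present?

3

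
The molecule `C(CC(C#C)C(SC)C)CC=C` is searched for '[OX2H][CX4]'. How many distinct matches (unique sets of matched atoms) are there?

[OX2H][CX4] is the SMARTS for an aliphatic alcohol: a hydroxyl oxygen bound to an sp3 (X4) carbon.
No fragment in the molecule satisfies every constraint, giving 0 matches.

0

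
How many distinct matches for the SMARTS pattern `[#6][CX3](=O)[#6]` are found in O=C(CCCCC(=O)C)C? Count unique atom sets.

2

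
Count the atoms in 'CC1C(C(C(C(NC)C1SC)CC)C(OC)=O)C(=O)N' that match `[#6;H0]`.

2

The query [#6;H0] means: any carbon with no attached hydrogen.
Check the 20 heavy atoms by environment: 6× C (H1) → no; 2× C (H0) → match; 3× O (H0) → no; 5× C (H3) → no; 1× C (H2) → no; 1× S (H0) → no; 1× N (H2) → no; 1× N (H1) → no.
That gives 2 matching atoms.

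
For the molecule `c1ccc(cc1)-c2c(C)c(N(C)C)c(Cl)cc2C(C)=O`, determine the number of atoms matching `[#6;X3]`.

13

Check the 20 heavy atoms by environment: 12× c (aromatic, X3) → match; 4× C (X4) → no; 1× C (X3) → match; 1× O (X1) → no; 1× N (X3) → no; 1× Cl (X1) → no.
Summing the matching environments: 12 + 1 = 13 matching atoms.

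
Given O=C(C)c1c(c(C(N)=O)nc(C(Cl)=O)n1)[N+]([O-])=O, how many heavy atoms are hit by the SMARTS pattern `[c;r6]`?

4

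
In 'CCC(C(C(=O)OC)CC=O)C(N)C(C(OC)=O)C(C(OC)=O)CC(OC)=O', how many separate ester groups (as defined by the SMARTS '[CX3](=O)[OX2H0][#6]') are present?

[CX3](=O)[OX2H0][#6] is the SMARTS for an ester: a carbonyl carbon bonded to an oxygen that is itself bonded to carbon (no H on that O).
The molecule carries 4 separate instances of a methyl-ester group (-C(=O)OCH3) meeting every constraint; each maps to a distinct set of atoms, giving 4 matches.

4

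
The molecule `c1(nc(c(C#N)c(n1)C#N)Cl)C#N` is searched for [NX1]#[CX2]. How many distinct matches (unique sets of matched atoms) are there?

[NX1]#[CX2] is the SMARTS for a nitrile: a nitrogen triple-bonded to a two-connected carbon.
The molecule carries 3 separate instances of a nitrile (-C#N) meeting every constraint; each maps to a distinct set of atoms, giving 3 matches.

3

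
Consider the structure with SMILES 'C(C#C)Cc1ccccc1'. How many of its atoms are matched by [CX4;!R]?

2

The query [CX4;!R] means: aliphatic carbon with four total connections, not in a ring.
Check the 10 heavy atoms by environment: 2× C (X4, acyclic) → match; 2× C (X2, acyclic) → no; 6× c (aromatic, X3, in 6-ring) → no.
That gives 2 matching atoms.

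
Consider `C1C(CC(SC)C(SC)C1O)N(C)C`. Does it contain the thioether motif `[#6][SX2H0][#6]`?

The pattern [#6][SX2H0][#6] describes an aliphatic sulfur bridging two carbons with no H on the sulfur — a thioether.
The molecule carries a methylthio ether (-SCH3), whose atoms satisfy every constraint of the query, so the pattern matches.

Yes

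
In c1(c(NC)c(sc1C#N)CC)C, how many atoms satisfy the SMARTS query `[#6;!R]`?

5

The query [#6;!R] means: carbon not in any ring.
Check the 12 heavy atoms by environment: 1× s (aromatic, in 5-ring) → no; 4× c (aromatic, in 5-ring) → no; 5× C (acyclic) → match; 2× N (acyclic) → no.
That gives 5 matching atoms.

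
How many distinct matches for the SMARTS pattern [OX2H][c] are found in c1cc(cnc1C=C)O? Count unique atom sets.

1

[OX2H][c] is the SMARTS for a phenol: a hydroxyl oxygen attached to an aromatic carbon.
Exactly one fragment in the molecule meets all constraints, giving 1 match.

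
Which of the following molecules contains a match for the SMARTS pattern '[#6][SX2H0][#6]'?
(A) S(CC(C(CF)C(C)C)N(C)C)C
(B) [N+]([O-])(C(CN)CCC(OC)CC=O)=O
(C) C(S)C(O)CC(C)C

A

[#6][SX2H0][#6] describes an aliphatic sulfur bridging two carbons with no H on the sulfur (a thioether).
(A) contains a methylthio ether (-SCH3), which satisfies every atom and bond constraint.
(B) has a methoxy ether (-OCH3) but the bridging atom is O, not S.
(C) has a thiol (-SH) but the sulfur has H1, not H0 bridging two carbons.
So the answer is (A).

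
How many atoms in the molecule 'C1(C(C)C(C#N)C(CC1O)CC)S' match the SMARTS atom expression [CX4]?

The query [CX4] means: C with X4: aliphatic carbon with exactly 4 total connections (bonds + H).
Check the 13 heavy atoms by environment: 9× C (X4) → match; 1× C (X2) → no; 1× N (X1) → no; 1× O (X2) → no; 1× S (X2) → no.
That gives 9 matching atoms.

9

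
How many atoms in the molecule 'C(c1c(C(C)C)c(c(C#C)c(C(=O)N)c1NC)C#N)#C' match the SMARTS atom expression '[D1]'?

8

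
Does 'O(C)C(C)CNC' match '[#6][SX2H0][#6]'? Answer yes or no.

No

The pattern [#6][SX2H0][#6] describes an aliphatic sulfur bridging two carbons with no H on the sulfur — a thioether.
The closest candidate here is a methoxy ether (-OCH3), but the bridging atom is O, not S. No other fragment satisfies the full query, so there is no match.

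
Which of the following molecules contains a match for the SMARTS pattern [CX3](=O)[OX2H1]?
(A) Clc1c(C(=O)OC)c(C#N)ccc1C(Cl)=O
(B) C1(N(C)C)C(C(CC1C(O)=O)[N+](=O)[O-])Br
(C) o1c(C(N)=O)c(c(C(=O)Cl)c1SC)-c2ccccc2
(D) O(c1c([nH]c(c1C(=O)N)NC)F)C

B

[CX3](=O)[OX2H1] describes an sp2 carbon double-bonded to O and single-bonded to an -OH oxygen (a carboxylic acid).
(A) has an acyl chloride (-C(=O)Cl) but the carbonyl is bonded to Cl, not to an -OH oxygen.
(B) contains a carboxylic acid group (-C(=O)OH), which satisfies every atom and bond constraint.
(C) has a primary amide (-C(=O)NH2) but the carbonyl is bonded to N, not to an -OH oxygen.
(D) has a primary amide (-C(=O)NH2) but the carbonyl is bonded to N, not to an -OH oxygen.
So the answer is (B).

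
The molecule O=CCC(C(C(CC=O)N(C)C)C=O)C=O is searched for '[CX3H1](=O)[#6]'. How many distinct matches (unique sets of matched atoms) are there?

[CX3H1](=O)[#6] is the SMARTS for an aldehyde: an sp2 carbon with one H, double-bonded to O and single-bonded to carbon.
The molecule carries 4 separate instances of an aldehyde (-CHO) meeting every constraint; each maps to a distinct set of atoms, giving 4 matches.

4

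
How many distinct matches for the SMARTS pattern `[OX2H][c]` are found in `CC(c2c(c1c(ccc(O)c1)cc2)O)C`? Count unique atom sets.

2

[OX2H][c] is the SMARTS for a phenol: a hydroxyl oxygen attached to an aromatic carbon.
The molecule carries 2 separate instances of a hydroxyl group (-OH) meeting every constraint; each maps to a distinct set of atoms, giving 2 matches.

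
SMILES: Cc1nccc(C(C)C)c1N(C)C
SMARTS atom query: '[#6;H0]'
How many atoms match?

Check the 13 heavy atoms by environment: 1× n (aromatic, H0) → no; 2× c (aromatic, H1) → no; 3× c (aromatic, H0) → match; 5× C (H3) → no; 1× N (H0) → no; 1× C (H1) → no.
That gives 3 matching atoms.

3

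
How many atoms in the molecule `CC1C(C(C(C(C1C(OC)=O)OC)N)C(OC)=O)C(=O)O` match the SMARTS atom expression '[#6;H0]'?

Check the 21 heavy atoms by environment: 6× C (H1) → no; 6× O (H0) → no; 4× C (H3) → no; 3× C (H0) → match; 1× O (H1) → no; 1× N (H2) → no.
That gives 3 matching atoms.

3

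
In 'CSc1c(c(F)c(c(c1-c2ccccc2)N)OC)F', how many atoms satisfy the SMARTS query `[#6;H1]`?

5

The query [#6;H1] means: any carbon bearing exactly one hydrogen.
Check the 19 heavy atoms by environment: 7× c (aromatic, H0) → no; 2× F (H0) → no; 1× O (H0) → no; 2× C (H3) → no; 1× N (H2) → no; 5× c (aromatic, H1) → match; 1× S (H0) → no.
That gives 5 matching atoms.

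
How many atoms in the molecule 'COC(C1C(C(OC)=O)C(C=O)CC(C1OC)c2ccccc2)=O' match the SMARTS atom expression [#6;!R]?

6

Check the 24 heavy atoms by environment: 6× C (in 6-ring) → no; 6× O (acyclic) → no; 6× C (acyclic) → match; 6× c (aromatic, in 6-ring) → no.
That gives 6 matching atoms.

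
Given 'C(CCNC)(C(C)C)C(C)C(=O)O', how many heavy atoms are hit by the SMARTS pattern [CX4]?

The query [CX4] means: C with X4: aliphatic carbon with exactly 4 total connections (bonds + H).
Check the 13 heavy atoms by environment: 9× C (X4) → match; 1× N (X3) → no; 1× C (X3) → no; 1× O (X1) → no; 1× O (X2) → no.
That gives 9 matching atoms.

9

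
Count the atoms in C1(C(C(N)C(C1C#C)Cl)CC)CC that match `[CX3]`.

0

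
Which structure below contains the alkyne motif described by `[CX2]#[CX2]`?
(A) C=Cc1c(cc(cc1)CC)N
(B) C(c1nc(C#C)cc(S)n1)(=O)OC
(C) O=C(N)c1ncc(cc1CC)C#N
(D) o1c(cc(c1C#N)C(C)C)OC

B

[CX2]#[CX2] describes a carbon-carbon triple bond (an alkyne).
(A) has a vinyl group (-CH=CH2) but the C=C is a double bond; both carbons are CX3, not CX2.
(B) contains an ethynyl group (-C#CH), which satisfies every atom and bond constraint.
(C) has a nitrile (-C#N) but the triple bond is C#N, not C#C.
(D) has a nitrile (-C#N) but the triple bond is C#N, not C#C.
So the answer is (B).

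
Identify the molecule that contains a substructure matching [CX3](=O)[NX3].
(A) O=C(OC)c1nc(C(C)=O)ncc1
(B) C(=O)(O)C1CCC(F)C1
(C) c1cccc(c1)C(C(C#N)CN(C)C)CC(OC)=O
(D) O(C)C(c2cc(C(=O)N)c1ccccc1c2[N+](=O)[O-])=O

D

[CX3](=O)[NX3] describes a carbonyl carbon bonded to a trivalent nitrogen (an amide).
(A) has a methyl-ester group (-C(=O)OCH3) but the carbonyl is bonded to O, not to an NX3 nitrogen.
(B) has a carboxylic acid group (-C(=O)OH) but the carbonyl is bonded to O, not to an NX3 nitrogen.
(C) has a methyl-ester group (-C(=O)OCH3) but the carbonyl is bonded to O, not to an NX3 nitrogen.
(D) contains a primary amide (-C(=O)NH2), which satisfies every atom and bond constraint.
So the answer is (D).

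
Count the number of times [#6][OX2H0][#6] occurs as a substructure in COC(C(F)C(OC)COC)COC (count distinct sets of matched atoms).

[#6][OX2H0][#6] is the SMARTS for an ether: an aliphatic oxygen bridging two carbons with no H on the oxygen.
The molecule carries 4 separate instances of a methoxy ether (-OCH3) meeting every constraint; each maps to a distinct set of atoms, giving 4 matches.

4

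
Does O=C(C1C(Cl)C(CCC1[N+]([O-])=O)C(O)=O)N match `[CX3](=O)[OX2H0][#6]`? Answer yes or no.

The pattern [CX3](=O)[OX2H0][#6] describes a carbonyl carbon bonded to an oxygen that is itself bonded to carbon (no H on that O) — an ester.
The closest candidate here is a primary amide (-C(=O)NH2), but the carbonyl is bonded to N, not to an O-C linkage. No other fragment satisfies the full query, so there is no match.

No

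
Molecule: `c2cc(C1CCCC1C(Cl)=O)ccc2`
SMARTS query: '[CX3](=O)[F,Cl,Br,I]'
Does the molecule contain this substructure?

Yes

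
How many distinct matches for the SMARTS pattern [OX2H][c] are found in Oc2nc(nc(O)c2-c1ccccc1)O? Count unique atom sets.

3

[OX2H][c] is the SMARTS for a phenol: a hydroxyl oxygen attached to an aromatic carbon.
The molecule carries 3 separate instances of a hydroxyl group (-OH) meeting every constraint; each maps to a distinct set of atoms, giving 3 matches.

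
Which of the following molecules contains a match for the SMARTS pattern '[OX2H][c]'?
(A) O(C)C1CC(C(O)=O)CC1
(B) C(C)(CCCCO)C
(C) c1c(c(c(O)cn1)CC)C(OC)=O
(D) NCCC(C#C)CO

[OX2H][c] describes a hydroxyl oxygen attached to an aromatic carbon (a phenol).
(A) has a methoxy ether (-OCH3) but the oxygen has H0, not H1.
(B) has a hydroxyl group (-OH) but the -OH is on an aliphatic carbon, not an aromatic c.
(C) contains a hydroxyl group (-OH), which satisfies every atom and bond constraint.
(D) has a hydroxyl group (-OH) but the -OH is on an aliphatic carbon, not an aromatic c.
So the answer is (C).

C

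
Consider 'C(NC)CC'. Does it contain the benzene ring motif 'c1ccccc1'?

The pattern c1ccccc1 describes six aromatic carbons in a ring — a benzene ring.
The closest candidate here is a methyl group (-CH3), but no six-membered all-carbon aromatic ring is present. No other fragment satisfies the full query, so there is no match.

No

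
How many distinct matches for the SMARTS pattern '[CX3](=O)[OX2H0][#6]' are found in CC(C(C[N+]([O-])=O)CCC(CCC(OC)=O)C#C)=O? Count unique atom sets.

1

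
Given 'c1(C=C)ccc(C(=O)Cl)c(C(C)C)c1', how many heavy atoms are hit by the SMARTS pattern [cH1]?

The query [cH1] means: aromatic carbon bearing exactly one hydrogen.
Check the 14 heavy atoms by environment: 3× c (aromatic, H0) → no; 3× c (aromatic, H1) → match; 2× C (H1) → no; 2× C (H3) → no; 1× C (H0) → no; 1× O (H0) → no; 1× Cl (H0) → no; 1× C (H2) → no.
That gives 3 matching atoms.

3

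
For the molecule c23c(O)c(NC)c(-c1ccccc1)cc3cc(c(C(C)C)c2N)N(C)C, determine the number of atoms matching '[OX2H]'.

The query [OX2H] means: aliphatic oxygen with two connections, one of which is H — an -OH oxygen.
Check the 26 heavy atoms by environment: 9× c (aromatic, H0, X3) → no; 7× c (aromatic, H1, X3) → no; 1× O (H1, X2) → match; 1× N (H0, X3) → no; 5× C (H3, X4) → no; 1× C (H1, X4) → no; 1× N (H1, X3) → no; 1× N (H2, X3) → no.
That gives 1 matching atom.

1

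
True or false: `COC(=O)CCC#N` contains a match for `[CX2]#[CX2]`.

False

The pattern [CX2]#[CX2] describes a carbon-carbon triple bond — an alkyne.
The closest candidate here is a nitrile (-C#N), but the triple bond is C#N, not C#C. No other fragment satisfies the full query, so there is no match.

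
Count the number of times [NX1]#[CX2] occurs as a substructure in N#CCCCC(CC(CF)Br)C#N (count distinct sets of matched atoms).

[NX1]#[CX2] is the SMARTS for a nitrile: a nitrogen triple-bonded to a two-connected carbon.
The molecule carries 2 separate instances of a nitrile (-C#N) meeting every constraint; each maps to a distinct set of atoms, giving 2 matches.

2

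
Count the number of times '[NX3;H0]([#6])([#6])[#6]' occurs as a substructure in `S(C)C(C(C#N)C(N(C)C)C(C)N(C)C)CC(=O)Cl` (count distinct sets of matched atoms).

[NX3;H0]([#6])([#6])[#6] is the SMARTS for a tertiary amine: a trivalent nitrogen with no H, bonded to three carbons.
The molecule carries 2 separate instances of a dimethylamino group (-N(CH3)2) meeting every constraint; each maps to a distinct set of atoms, giving 2 matches.

2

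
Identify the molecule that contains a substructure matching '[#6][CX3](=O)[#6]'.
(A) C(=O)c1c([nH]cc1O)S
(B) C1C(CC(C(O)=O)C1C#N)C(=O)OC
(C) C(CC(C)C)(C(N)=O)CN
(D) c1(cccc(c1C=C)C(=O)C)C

D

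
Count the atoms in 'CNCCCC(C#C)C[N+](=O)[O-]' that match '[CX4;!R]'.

6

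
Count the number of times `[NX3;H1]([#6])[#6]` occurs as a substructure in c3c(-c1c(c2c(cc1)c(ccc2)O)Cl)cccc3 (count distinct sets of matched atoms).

0

[NX3;H1]([#6])[#6] is the SMARTS for a secondary amine: a trivalent nitrogen with one H, bonded to two carbons.
No fragment in the molecule satisfies every constraint, giving 0 matches.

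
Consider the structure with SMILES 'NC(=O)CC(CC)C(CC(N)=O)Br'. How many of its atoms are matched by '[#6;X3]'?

The query [#6;X3] means: any carbon (aromatic or not) with three total connections.
Check the 13 heavy atoms by environment: 6× C (X4) → no; 1× Br (X1) → no; 2× C (X3) → match; 2× O (X1) → no; 2× N (X3) → no.
That gives 2 matching atoms.

2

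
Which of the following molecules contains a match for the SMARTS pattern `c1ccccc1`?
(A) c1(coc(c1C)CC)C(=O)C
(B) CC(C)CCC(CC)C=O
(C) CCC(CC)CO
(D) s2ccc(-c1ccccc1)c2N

D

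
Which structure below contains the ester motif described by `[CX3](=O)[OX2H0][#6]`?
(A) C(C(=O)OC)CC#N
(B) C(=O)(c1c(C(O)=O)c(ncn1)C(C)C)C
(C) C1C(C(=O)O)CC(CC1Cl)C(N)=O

[CX3](=O)[OX2H0][#6] describes a carbonyl carbon bonded to an oxygen that is itself bonded to carbon (no H on that O) (an ester).
(A) contains a methyl-ester group (-C(=O)OCH3), which satisfies every atom and bond constraint.
(B) has a carboxylic acid group (-C(=O)OH) but the singly-bonded O carries H (OX2H1, not H0).
(C) has a primary amide (-C(=O)NH2) but the carbonyl is bonded to N, not to an O-C linkage.
So the answer is (A).

A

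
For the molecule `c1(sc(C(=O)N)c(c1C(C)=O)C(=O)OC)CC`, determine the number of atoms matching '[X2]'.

2

The query [X2] means: any atom with exactly two total connections (bonds + H).
Check the 17 heavy atoms by environment: 1× s (aromatic, X2) → match; 4× c (aromatic, X3) → no; 4× C (X4) → no; 3× C (X3) → no; 3× O (X1) → no; 1× N (X3) → no; 1× O (X2) → match.
Summing the matching environments: 1 + 1 = 2 matching atoms.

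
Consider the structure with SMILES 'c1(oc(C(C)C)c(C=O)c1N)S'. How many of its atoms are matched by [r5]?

Check the 12 heavy atoms by environment: 1× o (aromatic, in 5-ring) → match; 4× c (aromatic, in 5-ring) → match; 4× C (acyclic) → no; 1× N (acyclic) → no; 1× O (acyclic) → no; 1× S (acyclic) → no.
Summing the matching environments: 1 + 4 = 5 matching atoms.

5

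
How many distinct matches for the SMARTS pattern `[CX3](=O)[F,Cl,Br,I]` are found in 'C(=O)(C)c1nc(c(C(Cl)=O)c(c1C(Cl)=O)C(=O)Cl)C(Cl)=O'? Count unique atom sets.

4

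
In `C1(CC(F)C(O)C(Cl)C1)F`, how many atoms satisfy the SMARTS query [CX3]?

The query [CX3] means: C with X3: aliphatic carbon with exactly 3 total connections.
Check the 10 heavy atoms by environment: 6× C (X4) → no; 1× O (X2) → no; 2× F (X1) → no; 1× Cl (X1) → no.
No environment satisfies the query, so 0 matching atoms.

0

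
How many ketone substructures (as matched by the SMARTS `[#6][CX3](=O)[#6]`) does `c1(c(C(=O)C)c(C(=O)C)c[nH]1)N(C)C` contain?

[#6][CX3](=O)[#6] is the SMARTS for a ketone: a carbonyl carbon (no H) flanked by two carbons.
The molecule carries 2 separate instances of an acetyl/ketone group (-C(=O)CH3) meeting every constraint; each maps to a distinct set of atoms, giving 2 matches.

2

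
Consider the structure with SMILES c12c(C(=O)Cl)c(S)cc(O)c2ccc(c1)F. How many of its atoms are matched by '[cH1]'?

4

The query [cH1] means: aromatic carbon bearing exactly one hydrogen.
Check the 16 heavy atoms by environment: 6× c (aromatic, H0) → no; 4× c (aromatic, H1) → match; 1× O (H1) → no; 1× C (H0) → no; 1× O (H0) → no; 1× Cl (H0) → no; 1× S (H1) → no; 1× F (H0) → no.
That gives 4 matching atoms.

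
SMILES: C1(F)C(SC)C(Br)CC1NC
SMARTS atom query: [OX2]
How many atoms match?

0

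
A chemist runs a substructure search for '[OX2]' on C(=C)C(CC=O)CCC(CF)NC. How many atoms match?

The query [OX2] means: aliphatic oxygen with two total connections — ether, hydroxyl, or ester single-bond O.
Check the 13 heavy atoms by environment: 7× C (X4) → no; 1× N (X3) → no; 3× C (X3) → no; 1× O (X1) → no; 1× F (X1) → no.
No environment satisfies the query, so 0 matching atoms.

0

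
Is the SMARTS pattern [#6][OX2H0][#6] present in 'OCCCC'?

No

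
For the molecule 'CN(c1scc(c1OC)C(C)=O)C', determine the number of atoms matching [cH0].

3

Check the 13 heavy atoms by environment: 1× s (aromatic, H0) → no; 3× c (aromatic, H0) → match; 1× c (aromatic, H1) → no; 1× N (H0) → no; 4× C (H3) → no; 1× C (H0) → no; 2× O (H0) → no.
That gives 3 matching atoms.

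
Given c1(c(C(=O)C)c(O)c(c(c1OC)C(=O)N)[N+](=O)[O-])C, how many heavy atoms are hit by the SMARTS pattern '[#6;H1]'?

0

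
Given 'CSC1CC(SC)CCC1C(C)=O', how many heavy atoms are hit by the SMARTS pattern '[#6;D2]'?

3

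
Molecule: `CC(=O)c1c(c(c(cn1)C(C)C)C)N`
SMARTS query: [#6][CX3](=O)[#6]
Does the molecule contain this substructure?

Yes

The pattern [#6][CX3](=O)[#6] describes a carbonyl carbon (no H) flanked by two carbons — a ketone.
The molecule carries an acetyl/ketone group (-C(=O)CH3), whose atoms satisfy every constraint of the query, so the pattern matches.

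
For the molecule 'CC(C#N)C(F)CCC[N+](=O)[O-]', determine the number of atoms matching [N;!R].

The query [N;!R] means: aliphatic nitrogen not in a ring.
Check the 12 heavy atoms by environment: 7× C (acyclic) → no; 1× N (acyclic) → match; 1× N (charge +1, acyclic) → match; 1× O (charge -1, acyclic) → no; 1× O (acyclic) → no; 1× F (acyclic) → no.
Summing the matching environments: 1 + 1 = 2 matching atoms.

2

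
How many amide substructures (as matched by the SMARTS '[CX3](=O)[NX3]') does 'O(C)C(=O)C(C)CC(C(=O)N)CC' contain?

1

[CX3](=O)[NX3] is the SMARTS for an amide: a carbonyl carbon bonded to a trivalent nitrogen.
Exactly one fragment in the molecule meets all constraints, giving 1 match.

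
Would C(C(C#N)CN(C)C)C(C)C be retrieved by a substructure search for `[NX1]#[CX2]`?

The pattern [NX1]#[CX2] describes a nitrogen triple-bonded to a two-connected carbon — a nitrile.
The molecule carries a nitrile (-C#N), whose atoms satisfy every constraint of the query, so the pattern matches.

Yes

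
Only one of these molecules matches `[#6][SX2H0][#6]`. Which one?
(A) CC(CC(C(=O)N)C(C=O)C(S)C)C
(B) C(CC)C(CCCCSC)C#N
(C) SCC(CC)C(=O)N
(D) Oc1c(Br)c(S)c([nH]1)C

B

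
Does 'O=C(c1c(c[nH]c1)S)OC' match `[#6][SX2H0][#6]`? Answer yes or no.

No

The pattern [#6][SX2H0][#6] describes an aliphatic sulfur bridging two carbons with no H on the sulfur — a thioether.
The closest candidate here is a thiol (-SH), but the sulfur has H1, not H0 bridging two carbons. No other fragment satisfies the full query, so there is no match.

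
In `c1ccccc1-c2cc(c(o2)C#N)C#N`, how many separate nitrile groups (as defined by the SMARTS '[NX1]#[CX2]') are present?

2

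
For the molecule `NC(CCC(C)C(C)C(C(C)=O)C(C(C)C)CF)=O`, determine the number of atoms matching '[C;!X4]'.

The query [C;!X4] means: aliphatic carbon that does not have four total connections.
Check the 19 heavy atoms by environment: 13× C (X4) → no; 2× C (X3) → match; 2× O (X1) → no; 1× N (X3) → no; 1× F (X1) → no.
That gives 2 matching atoms.

2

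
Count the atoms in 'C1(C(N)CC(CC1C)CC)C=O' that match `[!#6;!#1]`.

Check the 12 heavy atoms by environment: 10× C → no; 1× N → match; 1× O → match.
Summing the matching environments: 1 + 1 = 2 matching atoms.

2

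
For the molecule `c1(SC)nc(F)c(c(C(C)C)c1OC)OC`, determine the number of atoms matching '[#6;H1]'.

1

The query [#6;H1] means: any carbon bearing exactly one hydrogen.
Check the 16 heavy atoms by environment: 1× n (aromatic, H0) → no; 5× c (aromatic, H0) → no; 1× S (H0) → no; 5× C (H3) → no; 2× O (H0) → no; 1× F (H0) → no; 1× C (H1) → match.
That gives 1 matching atom.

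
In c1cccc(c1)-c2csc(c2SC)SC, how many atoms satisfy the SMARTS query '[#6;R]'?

10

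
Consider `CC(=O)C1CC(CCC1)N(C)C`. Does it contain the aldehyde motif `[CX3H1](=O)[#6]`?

The pattern [CX3H1](=O)[#6] describes an sp2 carbon with one H, double-bonded to O and single-bonded to carbon — an aldehyde.
The closest candidate here is an acetyl/ketone group (-C(=O)CH3), but the carbonyl carbon has H0 (two carbon neighbours), not H1. No other fragment satisfies the full query, so there is no match.

No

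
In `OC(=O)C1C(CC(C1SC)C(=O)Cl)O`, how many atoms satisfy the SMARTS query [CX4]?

6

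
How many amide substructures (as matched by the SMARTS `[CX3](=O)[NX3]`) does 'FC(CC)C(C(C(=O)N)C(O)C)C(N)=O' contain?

[CX3](=O)[NX3] is the SMARTS for an amide: a carbonyl carbon bonded to a trivalent nitrogen.
The molecule carries 2 separate instances of a primary amide (-C(=O)NH2) meeting every constraint; each maps to a distinct set of atoms, giving 2 matches.

2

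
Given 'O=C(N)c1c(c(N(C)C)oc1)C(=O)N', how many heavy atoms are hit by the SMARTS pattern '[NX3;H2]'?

2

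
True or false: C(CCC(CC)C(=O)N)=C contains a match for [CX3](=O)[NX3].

The pattern [CX3](=O)[NX3] describes a carbonyl carbon bonded to a trivalent nitrogen — an amide.
The molecule carries a primary amide (-C(=O)NH2), whose atoms satisfy every constraint of the query, so the pattern matches.

True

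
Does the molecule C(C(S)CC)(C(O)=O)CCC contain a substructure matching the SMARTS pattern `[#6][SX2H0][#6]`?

The pattern [#6][SX2H0][#6] describes an aliphatic sulfur bridging two carbons with no H on the sulfur — a thioether.
The closest candidate here is a thiol (-SH), but the sulfur has H1, not H0 bridging two carbons. No other fragment satisfies the full query, so there is no match.

No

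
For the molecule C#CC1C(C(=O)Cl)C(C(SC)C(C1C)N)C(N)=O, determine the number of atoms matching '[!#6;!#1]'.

6

The query [!#6;!#1] means: not carbon and not hydrogen — any heteroatom.
Check the 18 heavy atoms by environment: 12× C → no; 2× O → match; 2× N → match; 1× Cl → match; 1× S → match.
Summing the matching environments: 2 + 2 + 1 + 1 = 6 matching atoms.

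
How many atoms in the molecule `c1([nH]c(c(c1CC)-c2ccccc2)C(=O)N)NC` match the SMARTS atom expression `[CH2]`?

1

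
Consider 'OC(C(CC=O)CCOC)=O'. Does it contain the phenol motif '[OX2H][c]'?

No

The pattern [OX2H][c] describes a hydroxyl oxygen attached to an aromatic carbon — a phenol.
The closest candidate here is a methoxy ether (-OCH3), but the oxygen has H0, not H1. No other fragment satisfies the full query, so there is no match.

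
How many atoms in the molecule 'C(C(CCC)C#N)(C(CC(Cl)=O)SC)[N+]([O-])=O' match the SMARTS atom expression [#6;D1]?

The query [#6;D1] means: carbon bonded to exactly one heavy atom.
Check the 17 heavy atoms by environment: 4× C (D2) → no; 4× C (D3) → no; 1× N (D1) → no; 2× C (D1) → match; 1× S (D2) → no; 2× O (D1) → no; 1× Cl (D1) → no; 1× N (charge +1, D3) → no; 1× O (charge -1, D1) → no.
That gives 2 matching atoms.

2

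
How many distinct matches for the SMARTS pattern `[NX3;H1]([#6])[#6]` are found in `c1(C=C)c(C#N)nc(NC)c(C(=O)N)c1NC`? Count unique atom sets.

[NX3;H1]([#6])[#6] is the SMARTS for a secondary amine: a trivalent nitrogen with one H, bonded to two carbons.
The molecule carries 2 separate instances of an N-methylamino group (-NHCH3) meeting every constraint; each maps to a distinct set of atoms, giving 2 matches.

2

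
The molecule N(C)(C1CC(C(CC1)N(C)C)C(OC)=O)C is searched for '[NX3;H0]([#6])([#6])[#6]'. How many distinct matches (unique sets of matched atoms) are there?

2

[NX3;H0]([#6])([#6])[#6] is the SMARTS for a tertiary amine: a trivalent nitrogen with no H, bonded to three carbons.
The molecule carries 2 separate instances of a dimethylamino group (-N(CH3)2) meeting every constraint; each maps to a distinct set of atoms, giving 2 matches.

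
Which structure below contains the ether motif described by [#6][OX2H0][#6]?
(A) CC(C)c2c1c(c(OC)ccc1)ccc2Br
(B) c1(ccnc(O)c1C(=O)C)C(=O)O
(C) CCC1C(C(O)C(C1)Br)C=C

A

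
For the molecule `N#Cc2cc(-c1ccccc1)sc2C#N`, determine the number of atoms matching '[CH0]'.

2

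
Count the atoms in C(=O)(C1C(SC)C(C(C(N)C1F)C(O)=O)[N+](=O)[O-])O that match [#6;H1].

6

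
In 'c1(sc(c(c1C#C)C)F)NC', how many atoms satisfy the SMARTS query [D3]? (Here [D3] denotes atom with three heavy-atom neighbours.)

4

The query [D3] means: atom with exactly three heavy-atom neighbours.
Check the 11 heavy atoms by environment: 1× s (aromatic, D2) → no; 4× c (aromatic, D3) → match; 1× C (D2) → no; 3× C (D1) → no; 1× F (D1) → no; 1× N (D2) → no.
That gives 4 matching atoms.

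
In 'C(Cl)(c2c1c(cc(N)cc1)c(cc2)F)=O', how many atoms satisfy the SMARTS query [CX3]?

1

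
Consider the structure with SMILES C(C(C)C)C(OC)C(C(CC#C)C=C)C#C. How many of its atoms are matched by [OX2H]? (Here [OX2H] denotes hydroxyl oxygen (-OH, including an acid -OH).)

Check the 16 heavy atoms by environment: 2× C (H2, X4) → no; 4× C (H1, X4) → no; 2× C (H0, X2) → no; 2× C (H1, X2) → no; 1× O (H0, X2) → no; 3× C (H3, X4) → no; 1× C (H1, X3) → no; 1× C (H2, X3) → no.
No environment satisfies the query, so 0 matching atoms.

0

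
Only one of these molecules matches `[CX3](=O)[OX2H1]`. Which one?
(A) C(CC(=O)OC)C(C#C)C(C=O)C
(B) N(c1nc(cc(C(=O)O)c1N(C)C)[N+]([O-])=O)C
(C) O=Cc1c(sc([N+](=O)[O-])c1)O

B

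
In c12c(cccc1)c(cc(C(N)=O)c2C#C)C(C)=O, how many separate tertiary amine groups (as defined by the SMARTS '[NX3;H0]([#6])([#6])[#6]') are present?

0

[NX3;H0]([#6])([#6])[#6] is the SMARTS for a tertiary amine: a trivalent nitrogen with no H, bonded to three carbons.
The molecule has a primary amide (-C(=O)NH2), but the amide nitrogen has H2 and only one carbon neighbour; nothing else fits, so there are 0 matches.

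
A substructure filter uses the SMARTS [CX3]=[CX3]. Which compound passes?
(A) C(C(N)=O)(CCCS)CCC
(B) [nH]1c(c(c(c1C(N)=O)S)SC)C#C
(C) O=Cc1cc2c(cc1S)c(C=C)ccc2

C

[CX3]=[CX3] describes a non-aromatic C=C double bond between two sp2 carbons (an alkene).
(A) has an ethyl group (-CH2CH3) but its C-C bond is a single bond between CX4 carbons, not CX3=CX3.
(B) has an ethynyl group (-C#CH) but the C-C bond is a triple bond, not a double bond.
(C) contains a vinyl group (-CH=CH2), which satisfies every atom and bond constraint.
So the answer is (C).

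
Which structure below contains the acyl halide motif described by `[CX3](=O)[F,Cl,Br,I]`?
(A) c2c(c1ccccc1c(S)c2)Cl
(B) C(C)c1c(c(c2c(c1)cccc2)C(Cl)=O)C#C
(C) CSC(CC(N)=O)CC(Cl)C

B

[CX3](=O)[F,Cl,Br,I] describes a carbonyl carbon bonded to a halogen (an acyl halide).
(A) has a chloro substituent but the Cl is not on a carbonyl carbon.
(B) contains an acyl chloride (-C(=O)Cl), which satisfies every atom and bond constraint.
(C) has a chloro substituent but the Cl is not on a carbonyl carbon.
So the answer is (B).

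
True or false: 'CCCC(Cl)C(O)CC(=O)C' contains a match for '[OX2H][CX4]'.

The pattern [OX2H][CX4] describes a hydroxyl oxygen bound to an sp3 (X4) carbon — an aliphatic alcohol.
The molecule carries a hydroxyl group (-OH), whose atoms satisfy every constraint of the query, so the pattern matches.

True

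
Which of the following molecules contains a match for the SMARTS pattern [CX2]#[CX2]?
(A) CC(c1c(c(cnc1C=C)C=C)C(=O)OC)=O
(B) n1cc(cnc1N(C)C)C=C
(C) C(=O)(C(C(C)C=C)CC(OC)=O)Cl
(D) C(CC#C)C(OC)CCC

[CX2]#[CX2] describes a carbon-carbon triple bond (an alkyne).
(A) has a vinyl group (-CH=CH2) but the C=C is a double bond; both carbons are CX3, not CX2.
(B) has a vinyl group (-CH=CH2) but the C=C is a double bond; both carbons are CX3, not CX2.
(C) has a vinyl group (-CH=CH2) but the C=C is a double bond; both carbons are CX3, not CX2.
(D) contains an ethynyl group (-C#CH), which satisfies every atom and bond constraint.
So the answer is (D).

D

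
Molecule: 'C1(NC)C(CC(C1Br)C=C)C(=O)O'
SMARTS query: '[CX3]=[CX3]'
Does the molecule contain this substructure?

Yes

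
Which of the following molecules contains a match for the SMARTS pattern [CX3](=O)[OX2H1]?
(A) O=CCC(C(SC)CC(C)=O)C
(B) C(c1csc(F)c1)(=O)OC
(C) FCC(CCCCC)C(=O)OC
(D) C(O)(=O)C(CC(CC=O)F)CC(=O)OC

D

[CX3](=O)[OX2H1] describes an sp2 carbon double-bonded to O and single-bonded to an -OH oxygen (a carboxylic acid).
(A) has an aldehyde (-CHO) but there is no singly-bonded oxygen on the carbonyl carbon.
(B) has a methyl-ester group (-C(=O)OCH3) but the singly-bonded O has no H (OX2H0, not OX2H1).
(C) has a methyl-ester group (-C(=O)OCH3) but the singly-bonded O has no H (OX2H0, not OX2H1).
(D) contains a carboxylic acid group (-C(=O)OH), which satisfies every atom and bond constraint.
So the answer is (D).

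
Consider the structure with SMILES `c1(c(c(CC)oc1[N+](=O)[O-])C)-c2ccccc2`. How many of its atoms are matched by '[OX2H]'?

The query [OX2H] means: aliphatic oxygen with two connections, one of which is H — an -OH oxygen.
Check the 17 heavy atoms by environment: 1× o (aromatic, H0, X2) → no; 5× c (aromatic, H0, X3) → no; 5× c (aromatic, H1, X3) → no; 2× C (H3, X4) → no; 1× N (charge +1, H0, X3) → no; 1× O (charge -1, H0, X1) → no; 1× O (H0, X1) → no; 1× C (H2, X4) → no.
No environment satisfies the query, so 0 matching atoms.

0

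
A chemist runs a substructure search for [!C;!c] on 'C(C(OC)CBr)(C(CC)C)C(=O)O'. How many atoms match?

The query [!C;!c] means: neither aliphatic nor aromatic carbon — same as [!#6].
Check the 13 heavy atoms by environment: 9× C → no; 3× O → match; 1× Br → match.
Summing the matching environments: 3 + 1 = 4 matching atoms.

4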